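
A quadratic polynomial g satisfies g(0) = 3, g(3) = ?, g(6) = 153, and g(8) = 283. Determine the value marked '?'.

33

The 3 known points determine the degree-2 polynomial uniquely.
Write g(s) = as^2 + bs + c. Substituting each data point gives a linear system:
  c = 3
  36a + 6b + c = 153
  64a + 8b + c = 283
Solving the system yields a = 5, b = -5, c = 3.
So g(s) = 5s² - 5s + 3.
Then g(3) = 33.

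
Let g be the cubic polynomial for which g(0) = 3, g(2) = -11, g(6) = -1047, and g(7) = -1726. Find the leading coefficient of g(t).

Write g(t) = at^3 + bt^2 + ct + d. Substituting each data point gives a linear system:
  d = 3
  8a + 4b + 2c + d = -11
  216a + 36b + 6c + d = -1047
  343a + 49b + 7c + d = -1726
Solving the system yields a = -6, b = 6, c = 5, d = 3.
So g(t) = -6t^3 + 6t^2 + 5t + 3.
The leading coefficient is -6.

-6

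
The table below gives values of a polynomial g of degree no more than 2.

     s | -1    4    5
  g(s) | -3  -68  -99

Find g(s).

Using the Lagrange interpolation formula with nodes -1, 4, 5:
  L_0(s) = (s - 4)(s - 5) / 30
  L_1(s) = (s + 1)(s - 5) / -5
  L_2(s) = (s + 1)(s - 4) / 6
Then g(s) = -3·L_0(s) - 68·L_1(s) - 99·L_2(s).
Expanding and collecting terms gives g(s) = -3s^2 - 4s - 4.
Check: g(4) = -68. ✓

g(s) = -3s^2 - 4s - 4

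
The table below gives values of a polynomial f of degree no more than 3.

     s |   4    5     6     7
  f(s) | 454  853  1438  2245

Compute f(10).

Write f(s) = as^3 + bs^2 + cs + d. Substituting each data point gives a linear system:
  64a + 16b + 4c + d = 454
  125a + 25b + 5c + d = 853
  216a + 36b + 6c + d = 1438
  343a + 49b + 7c + d = 2245
Solving the system yields a = 6, b = 3, c = 6, d = -2.
So f(s) = 6s^3 + 3s^2 + 6s - 2.
Then f(10) = 6358.

6358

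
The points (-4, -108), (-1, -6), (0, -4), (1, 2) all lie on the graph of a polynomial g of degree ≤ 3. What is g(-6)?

-376

Using the Lagrange interpolation formula with nodes -4, -1, 0, 1:
  L_0(x) = (x + 1)x(x - 1) / -60
  L_1(x) = (x + 4)x(x - 1) / 6
  L_2(x) = (x + 4)(x + 1)(x - 1) / -4
  L_3(x) = (x + 4)(x + 1)x / 10
Then g(x) = -108·L_0(x) - 6·L_1(x) - 4·L_2(x) + 2·L_3(x).
Expanding and collecting terms gives g(x) = 2x^3 + 2x^2 + 2x - 4.
Evaluating at x = -6: g(-6) = -376.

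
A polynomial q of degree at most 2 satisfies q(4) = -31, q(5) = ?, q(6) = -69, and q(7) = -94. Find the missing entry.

-48

On equispaced nodes a degree-2 polynomial has vanishing third forward difference, so
  - q(4) + 3·q(5) - 3·q(6) + q(7) = 0.
Substituting the known values and solving for q(5):
  3·q(5) = -144
  q(5) = -48.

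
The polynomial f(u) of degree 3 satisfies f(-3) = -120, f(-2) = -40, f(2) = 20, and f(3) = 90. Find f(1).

-4

Using the Lagrange interpolation formula with nodes -3, -2, 2, 3:
  L_0(u) = (u + 2)(u - 2)(u - 3) / -30
  L_1(u) = (u + 3)(u - 2)(u - 3) / 20
  L_2(u) = (u + 3)(u + 2)(u - 3) / -20
  L_3(u) = (u + 3)(u + 2)(u - 2) / 30
Then f(u) = -120·L_0(u) - 40·L_1(u) + 20·L_2(u) + 90·L_3(u).
Expanding and collecting terms gives f(u) = 4u^3 - u^2 - u - 6.
Evaluating at u = 1: f(1) = -4.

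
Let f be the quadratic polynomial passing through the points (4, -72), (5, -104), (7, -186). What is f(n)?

Write f(n) = an^2 + bn + c. Substituting each data point gives a linear system:
  16a + 4b + c = -72
  25a + 5b + c = -104
  49a + 7b + c = -186
Solving the system yields a = -3, b = -5, c = -4.
So f(n) = -3n^2 - 5n - 4.
Check: f(5) = -104. ✓

f(n) = -3n^2 - 5n - 4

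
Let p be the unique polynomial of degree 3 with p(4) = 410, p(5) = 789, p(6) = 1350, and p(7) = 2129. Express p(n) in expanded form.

p(n) = 6n^3 + n^2 + 4n - 6

Write p(n) = an^3 + bn^2 + cn + d. Substituting each data point gives a linear system:
  64a + 16b + 4c + d = 410
  125a + 25b + 5c + d = 789
  216a + 36b + 6c + d = 1350
  343a + 49b + 7c + d = 2129
Solving the system yields a = 6, b = 1, c = 4, d = -6.
So p(n) = 6n^3 + n^2 + 4n - 6.
Check: p(6) = 1350. ✓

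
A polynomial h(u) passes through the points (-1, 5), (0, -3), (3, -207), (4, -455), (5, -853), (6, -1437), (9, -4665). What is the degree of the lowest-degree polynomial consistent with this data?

Divided differences on the nodes -1, 0, 3, 4, 5, 6, 9:
  order 0: 5  -3  -207  -455  -853  -1437  -4665
  order 1: -8  -68  -248  -398  -584  -1076
  order 2: -15  -45  -75  -93  -123
  order 3: -6  -6  -6  -6
  order 4: 0  0  0
  order 5: 0  0
  order 6: 0
The order-3 divided differences are all -6 (nonzero) and every higher order vanishes, so the data lies on a polynomial of degree exactly 3.

3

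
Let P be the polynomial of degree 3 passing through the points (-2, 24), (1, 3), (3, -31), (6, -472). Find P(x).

Using the Lagrange interpolation formula with nodes -2, 1, 3, 6:
  L_0(x) = (x - 1)(x - 3)(x - 6) / -120
  L_1(x) = (x + 2)(x - 3)(x - 6) / 30
  L_2(x) = (x + 2)(x - 1)(x - 6) / -30
  L_3(x) = (x + 2)(x - 1)(x - 3) / 120
Then P(x) = 24·L_0(x) + 3·L_1(x) - 31·L_2(x) - 472·L_3(x).
Expanding and collecting terms gives P(x) = -3x^3 + 4x^2 + 6x - 4.
Check: P(6) = -472. ✓

P(x) = -3x^3 + 4x^2 + 6x - 4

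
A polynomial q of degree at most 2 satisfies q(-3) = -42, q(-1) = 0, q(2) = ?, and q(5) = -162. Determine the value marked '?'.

-27

The 3 known points determine the degree-2 polynomial uniquely.
Write q(s) = as^2 + bs + c. Substituting each data point gives a linear system:
  9a - 3b + c = -42
  a - b + c = 0
  25a + 5b + c = -162
Solving the system yields a = -6, b = -3, c = 3.
So q(s) = -6s² - 3s + 3.
Then q(2) = -27.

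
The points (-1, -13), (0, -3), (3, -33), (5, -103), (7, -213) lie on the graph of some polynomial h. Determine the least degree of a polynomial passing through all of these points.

2

Divided differences on the nodes -1, 0, 3, 5, 7:
  order 0: -13  -3  -33  -103  -213
  order 1: 10  -10  -35  -55
  order 2: -5  -5  -5
  order 3: 0  0
  order 4: 0
The order-2 divided differences are all -5 (nonzero) and every higher order vanishes, so the data lies on a polynomial of degree exactly 2.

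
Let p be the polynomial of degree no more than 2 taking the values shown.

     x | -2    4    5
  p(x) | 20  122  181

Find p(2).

40

Write p(x) = ax^2 + bx + c. Substituting each data point gives a linear system:
  4a - 2b + c = 20
  16a + 4b + c = 122
  25a + 5b + c = 181
Solving the system yields a = 6, b = 5, c = 6.
So p(x) = 6x² + 5x + 6.
Then p(2) = 40.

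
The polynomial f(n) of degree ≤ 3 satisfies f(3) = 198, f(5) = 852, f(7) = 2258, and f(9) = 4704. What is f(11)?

Using the Lagrange interpolation formula with nodes 3, 5, 7, 9:
  L_0(n) = (n - 5)(n - 7)(n - 9) / -48
  L_1(n) = (n - 3)(n - 7)(n - 9) / 16
  L_2(n) = (n - 3)(n - 5)(n - 9) / -16
  L_3(n) = (n - 3)(n - 5)(n - 7) / 48
Then f(n) = 198·L_0(n) + 852·L_1(n) + 2258·L_2(n) + 4704·L_3(n).
Expanding and collecting terms gives f(n) = 6n³ + 4n² + n - 3.
Evaluating at n = 11: f(11) = 8478.

8478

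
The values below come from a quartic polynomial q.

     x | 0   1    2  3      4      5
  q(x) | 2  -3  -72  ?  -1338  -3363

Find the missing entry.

-403

On equispaced nodes a degree-4 polynomial has vanishing fifth forward difference, so
  - q(0) + 5·q(1) - 10·q(2) + 10·q(3) - 5·q(4) + q(5) = 0.
Substituting the known values and solving for q(3):
  10·q(3) = -4030
  q(3) = -403.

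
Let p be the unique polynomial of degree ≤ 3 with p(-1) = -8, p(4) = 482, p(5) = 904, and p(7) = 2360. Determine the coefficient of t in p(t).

Write p(t) = at^3 + bt^2 + ct + d. Substituting each data point gives a linear system:
  -a + b - c + d = -8
  64a + 16b + 4c + d = 482
  125a + 25b + 5c + d = 904
  343a + 49b + 7c + d = 2360
Solving the system yields a = 6, b = 6, c = 2, d = -6.
So p(t) = 6t³ + 6t² + 2t - 6.
The coefficient of t is 2.

2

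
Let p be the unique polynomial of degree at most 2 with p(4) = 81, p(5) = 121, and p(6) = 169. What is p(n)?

p(n) = 4n^2 + 4n + 1

Using the Lagrange interpolation formula with nodes 4, 5, 6:
  L_0(n) = (n - 5)(n - 6) / 2
  L_1(n) = (n - 4)(n - 6) / -1
  L_2(n) = (n - 4)(n - 5) / 2
Then p(n) = 81·L_0(n) + 121·L_1(n) + 169·L_2(n).
Expanding and collecting terms gives p(n) = 4n^2 + 4n + 1.
Check: p(4) = 81. ✓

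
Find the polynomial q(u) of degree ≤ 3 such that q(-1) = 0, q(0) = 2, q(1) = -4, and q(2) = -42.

q(u) = -4u^3 - 4u^2 + 2u + 2

Write q(u) = au^3 + bu^2 + cu + d. Substituting each data point gives a linear system:
  -a + b - c + d = 0
  d = 2
  a + b + c + d = -4
  8a + 4b + 2c + d = -42
Solving the system yields a = -4, b = -4, c = 2, d = 2.
So q(u) = -4u^3 - 4u^2 + 2u + 2.
Check: q(1) = -4. ✓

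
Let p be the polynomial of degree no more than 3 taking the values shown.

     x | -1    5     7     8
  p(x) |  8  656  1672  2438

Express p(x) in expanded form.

Using the Lagrange interpolation formula with nodes -1, 5, 7, 8:
  L_0(x) = (x - 5)(x - 7)(x - 8) / -432
  L_1(x) = (x + 1)(x - 7)(x - 8) / 36
  L_2(x) = (x + 1)(x - 5)(x - 8) / -16
  L_3(x) = (x + 1)(x - 5)(x - 7) / 27
Then p(x) = 8·L_0(x) + 656·L_1(x) + 1672·L_2(x) + 2438·L_3(x).
Expanding and collecting terms gives p(x) = 4x^3 + 6x^2 + 6.
Check: p(5) = 656. ✓

p(x) = 4x^3 + 6x^2 + 6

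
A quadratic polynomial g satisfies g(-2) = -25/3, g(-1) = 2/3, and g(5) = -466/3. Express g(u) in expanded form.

Write g(u) = au^2 + bu + c. Substituting each data point gives a linear system:
  4a - 2b + c = -25/3
  a - b + c = 2/3
  25a + 5b + c = -466/3
Solving the system yields a = -5, b = -6, c = -1/3.
So g(u) = -5u² - 6u - 1/3.
Check: g(-2) = -25/3. ✓

g(u) = -5u^2 - 6u - 1/3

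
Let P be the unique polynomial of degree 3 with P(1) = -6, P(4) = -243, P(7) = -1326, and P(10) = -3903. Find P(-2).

33

Using the Lagrange interpolation formula with nodes 1, 4, 7, 10:
  L_0(u) = (u - 4)(u - 7)(u - 10) / -162
  L_1(u) = (u - 1)(u - 7)(u - 10) / 54
  L_2(u) = (u - 1)(u - 4)(u - 10) / -54
  L_3(u) = (u - 1)(u - 4)(u - 7) / 162
Then P(u) = -6·L_0(u) - 243·L_1(u) - 1326·L_2(u) - 3903·L_3(u).
Expanding and collecting terms gives P(u) = -4u^3 + u^2 - 3.
Evaluating at u = -2: P(-2) = 33.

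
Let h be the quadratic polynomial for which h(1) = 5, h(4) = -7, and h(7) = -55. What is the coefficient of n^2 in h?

-2

Write h(n) = an^2 + bn + c. Substituting each data point gives a linear system:
  a + b + c = 5
  16a + 4b + c = -7
  49a + 7b + c = -55
Solving the system yields a = -2, b = 6, c = 1.
So h(n) = -2n^2 + 6n + 1.
The leading coefficient is -2.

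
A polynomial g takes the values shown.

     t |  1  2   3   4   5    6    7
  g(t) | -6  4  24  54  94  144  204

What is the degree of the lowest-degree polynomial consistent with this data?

Forward differences of the values at t = 1, 2, 3, 4, 5, 6, 7:
  g  : -6  4  24  54  94  144  204
  Δ  : 10  20  30  40  50  60
  Δ^2: 10  10  10  10  10
  Δ^3: 0  0  0  0
  Δ^4: 0  0  0
  Δ^5: 0  0
  Δ^6: 0
The second differences are constant (10) and nonzero, while all higher differences vanish, so the minimal degree is 2.

2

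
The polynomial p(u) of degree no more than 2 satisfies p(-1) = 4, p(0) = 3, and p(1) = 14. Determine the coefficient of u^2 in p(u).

Write p(u) = au^2 + bu + c. Substituting each data point gives a linear system:
  a - b + c = 4
  c = 3
  a + b + c = 14
Solving the system yields a = 6, b = 5, c = 3.
So p(u) = 6u^2 + 5u + 3.
The leading coefficient is 6.

6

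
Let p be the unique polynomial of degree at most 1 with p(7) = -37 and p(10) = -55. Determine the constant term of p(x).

Write p(x) = ax + b. Substituting each data point gives a linear system:
  7a + b = -37
  10a + b = -55
Solving the system yields a = -6, b = 5.
So p(x) = -6x + 5.
The constant term is 5.

5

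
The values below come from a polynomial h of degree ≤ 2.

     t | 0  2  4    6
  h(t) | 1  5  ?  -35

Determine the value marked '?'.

On equispaced nodes a degree-2 polynomial has vanishing third forward difference, so
  - h(0) + 3·h(2) - 3·h(4) + h(6) = 0.
Substituting the known values and solving for h(4):
  -3·h(4) = 21
  h(4) = -7.

-7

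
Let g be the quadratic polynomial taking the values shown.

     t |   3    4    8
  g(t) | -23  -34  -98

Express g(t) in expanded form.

Using the Lagrange interpolation formula with nodes 3, 4, 8:
  L_0(t) = (t - 4)(t - 8) / 5
  L_1(t) = (t - 3)(t - 8) / -4
  L_2(t) = (t - 3)(t - 4) / 20
Then g(t) = -23·L_0(t) - 34·L_1(t) - 98·L_2(t).
Expanding and collecting terms gives g(t) = -t^2 - 4t - 2.
Check: g(3) = -23. ✓

g(t) = -t^2 - 4t - 2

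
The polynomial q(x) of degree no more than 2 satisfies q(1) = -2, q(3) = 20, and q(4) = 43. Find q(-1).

Using the Lagrange interpolation formula with nodes 1, 3, 4:
  L_0(x) = (x - 3)(x - 4) / 6
  L_1(x) = (x - 1)(x - 4) / -2
  L_2(x) = (x - 1)(x - 3) / 3
Then q(x) = -2·L_0(x) + 20·L_1(x) + 43·L_2(x).
Expanding and collecting terms gives q(x) = 4x^2 - 5x - 1.
Evaluating at x = -1: q(-1) = 8.

8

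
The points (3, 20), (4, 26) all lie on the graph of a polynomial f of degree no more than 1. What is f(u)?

f(u) = 6u + 2

Write f(u) = au + b. Substituting each data point gives a linear system:
  3a + b = 20
  4a + b = 26
Solving the system yields a = 6, b = 2.
So f(u) = 6u + 2.
Check: f(3) = 20. ✓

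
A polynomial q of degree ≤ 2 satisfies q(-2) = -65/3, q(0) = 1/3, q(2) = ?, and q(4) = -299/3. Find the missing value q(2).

On equispaced nodes a degree-2 polynomial has vanishing third forward difference, so
  - q(-2) + 3·q(0) - 3·q(2) + q(4) = 0.
Substituting the known values and solving for q(2):
  -3·q(2) = 77
  q(2) = -77/3.

-77/3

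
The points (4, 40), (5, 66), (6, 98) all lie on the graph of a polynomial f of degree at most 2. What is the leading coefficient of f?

Write f(x) = ax^2 + bx + c. Substituting each data point gives a linear system:
  16a + 4b + c = 40
  25a + 5b + c = 66
  36a + 6b + c = 98
Solving the system yields a = 3, b = -1, c = -4.
So f(x) = 3x² - x - 4.
The leading coefficient is 3.

3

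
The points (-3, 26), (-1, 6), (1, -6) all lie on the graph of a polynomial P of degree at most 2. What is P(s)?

Write P(s) = as^2 + bs + c. Substituting each data point gives a linear system:
  9a - 3b + c = 26
  a - b + c = 6
  a + b + c = -6
Solving the system yields a = 1, b = -6, c = -1.
So P(s) = s^2 - 6s - 1.
Check: P(-1) = 6. ✓

P(s) = s^2 - 6s - 1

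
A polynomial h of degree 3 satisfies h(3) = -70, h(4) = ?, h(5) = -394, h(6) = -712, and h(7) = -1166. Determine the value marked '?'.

The 4 known points determine the degree-3 polynomial uniquely.
Write h(u) = au^3 + bu^2 + cu + d. Substituting each data point gives a linear system:
  27a + 9b + 3c + d = -70
  125a + 25b + 5c + d = -394
  216a + 36b + 6c + d = -712
  343a + 49b + 7c + d = -1166
Solving the system yields a = -4, b = 4, c = 2, d = -4.
So h(u) = -4u^3 + 4u^2 + 2u - 4.
Then h(4) = -188.

-188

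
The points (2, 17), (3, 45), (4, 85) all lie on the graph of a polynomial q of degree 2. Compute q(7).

Using the Lagrange interpolation formula with nodes 2, 3, 4:
  L_0(t) = (t - 3)(t - 4) / 2
  L_1(t) = (t - 2)(t - 4) / -1
  L_2(t) = (t - 2)(t - 3) / 2
Then q(t) = 17·L_0(t) + 45·L_1(t) + 85·L_2(t).
Expanding and collecting terms gives q(t) = 6t^2 - 2t - 3.
Evaluating at t = 7: q(7) = 277.

277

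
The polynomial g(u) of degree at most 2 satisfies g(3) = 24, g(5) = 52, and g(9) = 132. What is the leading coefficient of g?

Write g(u) = au^2 + bu + c. Substituting each data point gives a linear system:
  9a + 3b + c = 24
  25a + 5b + c = 52
  81a + 9b + c = 132
Solving the system yields a = 1, b = 6, c = -3.
So g(u) = u^2 + 6u - 3.
The leading coefficient is 1.

1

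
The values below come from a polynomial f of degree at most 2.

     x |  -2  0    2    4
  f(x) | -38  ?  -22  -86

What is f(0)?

On equispaced nodes a degree-2 polynomial has vanishing third forward difference, so
  - f(-2) + 3·f(0) - 3·f(2) + f(4) = 0.
Substituting the known values and solving for f(0):
  3·f(0) = -18
  f(0) = -6.

-6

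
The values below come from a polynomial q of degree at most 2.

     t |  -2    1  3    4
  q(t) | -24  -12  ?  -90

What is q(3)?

The 3 known points determine the degree-2 polynomial uniquely.
Write q(t) = at^2 + bt + c. Substituting each data point gives a linear system:
  4a - 2b + c = -24
  a + b + c = -12
  16a + 4b + c = -90
Solving the system yields a = -5, b = -1, c = -6.
So q(t) = -5t² - t - 6.
Then q(3) = -54.

-54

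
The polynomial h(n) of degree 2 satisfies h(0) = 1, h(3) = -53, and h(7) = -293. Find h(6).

Using the Lagrange interpolation formula with nodes 0, 3, 7:
  L_0(n) = (n - 3)(n - 7) / 21
  L_1(n) = n(n - 7) / -12
  L_2(n) = n(n - 3) / 28
Then h(n) = 1·L_0(n) - 53·L_1(n) - 293·L_2(n).
Expanding and collecting terms gives h(n) = -6n² + 1.
Evaluating at n = 6: h(6) = -215.

-215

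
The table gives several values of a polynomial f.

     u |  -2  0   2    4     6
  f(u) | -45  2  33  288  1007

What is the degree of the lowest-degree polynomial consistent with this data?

3

Forward differences of the values at u = -2, 0, 2, 4, 6:
  f  : -45  2  33  288  1007
  Δ  : 47  31  255  719
  Δ^2: -16  224  464
  Δ^3: 240  240
  Δ^4: 0
The third differences are constant (240) and nonzero, while all higher differences vanish, so the minimal degree is 3.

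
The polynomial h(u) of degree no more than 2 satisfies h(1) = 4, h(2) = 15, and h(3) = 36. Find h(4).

Write h(u) = au^2 + bu + c. Substituting each data point gives a linear system:
  a + b + c = 4
  4a + 2b + c = 15
  9a + 3b + c = 36
Solving the system yields a = 5, b = -4, c = 3.
So h(u) = 5u^2 - 4u + 3.
Then h(4) = 67.

67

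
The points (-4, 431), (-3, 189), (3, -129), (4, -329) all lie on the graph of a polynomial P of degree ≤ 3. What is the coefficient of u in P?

Write P(u) = au^3 + bu^2 + cu + d. Substituting each data point gives a linear system:
  -64a + 16b - 4c + d = 431
  -27a + 9b - 3c + d = 189
  27a + 9b + 3c + d = -129
  64a + 16b + 4c + d = -329
Solving the system yields a = -6, b = 3, c = 1, d = 3.
So P(u) = -6u^3 + 3u^2 + u + 3.
The coefficient of u is 1.

1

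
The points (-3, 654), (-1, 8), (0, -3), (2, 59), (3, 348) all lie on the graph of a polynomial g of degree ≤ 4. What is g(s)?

Write g(s) = as^4 + bs^3 + cs^2 + ds + e. Substituting each data point gives a linear system:
  81a - 27b + 9c - 3d + e = 654
  a - b + c - d + e = 8
  e = -3
  16a + 8b + 4c + 2d + e = 59
  81a + 27b + 9c + 3d + e = 348
Solving the system yields a = 6, b = -6, c = 2, d = 3, e = -3.
So g(s) = 6s⁴ - 6s³ + 2s² + 3s - 3.
Check: g(2) = 59. ✓

g(s) = 6s^4 - 6s^3 + 2s^2 + 3s - 3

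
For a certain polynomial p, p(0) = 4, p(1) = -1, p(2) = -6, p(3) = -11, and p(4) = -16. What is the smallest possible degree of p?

Forward differences of the values at x = 0, 1, 2, 3, 4:
  p  : 4  -1  -6  -11  -16
  Δ  : -5  -5  -5  -5
  Δ^2: 0  0  0
  Δ^3: 0  0
  Δ^4: 0
The first differences are constant (-5) and nonzero, while all higher differences vanish, so the minimal degree is 1.

1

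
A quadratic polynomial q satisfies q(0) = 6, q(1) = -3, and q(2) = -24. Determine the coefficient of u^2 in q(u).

Write q(u) = au^2 + bu + c. Substituting each data point gives a linear system:
  c = 6
  a + b + c = -3
  4a + 2b + c = -24
Solving the system yields a = -6, b = -3, c = 6.
So q(u) = -6u^2 - 3u + 6.
The leading coefficient is -6.

-6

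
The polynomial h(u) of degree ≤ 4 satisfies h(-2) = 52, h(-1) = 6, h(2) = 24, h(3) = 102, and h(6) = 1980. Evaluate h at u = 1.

Using the Lagrange interpolation formula with nodes -2, -1, 2, 3, 6:
  L_0(u) = (u + 1)(u - 2)(u - 3)(u - 6) / 160
  L_1(u) = (u + 2)(u - 2)(u - 3)(u - 6) / -84
  L_2(u) = (u + 2)(u + 1)(u - 3)(u - 6) / 48
  L_3(u) = (u + 2)(u + 1)(u - 2)(u - 6) / -60
  L_4(u) = (u + 2)(u + 1)(u - 2)(u - 3) / 672
Then h(u) = 52·L_0(u) + 6·L_1(u) + 24·L_2(u) + 102·L_3(u) + 1980·L_4(u).
Expanding and collecting terms gives h(u) = 2u^4 - 3u^3 + 5u + 6.
Evaluating at u = 1: h(1) = 10.

10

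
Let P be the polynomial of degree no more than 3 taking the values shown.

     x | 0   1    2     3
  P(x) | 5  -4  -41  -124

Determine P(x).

Write P(x) = ax^3 + bx^2 + cx + d. Substituting each data point gives a linear system:
  d = 5
  a + b + c + d = -4
  8a + 4b + 2c + d = -41
  27a + 9b + 3c + d = -124
Solving the system yields a = -3, b = -5, c = -1, d = 5.
So P(x) = -3x³ - 5x² - x + 5.
Check: P(1) = -4. ✓

P(x) = -3x^3 - 5x^2 - x + 5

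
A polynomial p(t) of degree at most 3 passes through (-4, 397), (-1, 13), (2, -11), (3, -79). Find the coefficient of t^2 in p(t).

Write p(t) = at^3 + bt^2 + ct + d. Substituting each data point gives a linear system:
  -64a + 16b - 4c + d = 397
  -a + b - c + d = 13
  8a + 4b + 2c + d = -11
  27a + 9b + 3c + d = -79
Solving the system yields a = -5, b = 5, c = 2, d = 5.
So p(t) = -5t^3 + 5t^2 + 2t + 5.
The coefficient of t^2 is 5.

5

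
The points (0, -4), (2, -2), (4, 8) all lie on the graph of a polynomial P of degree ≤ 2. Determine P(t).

Using the Lagrange interpolation formula with nodes 0, 2, 4:
  L_0(t) = (t - 2)(t - 4) / 8
  L_1(t) = t(t - 4) / -4
  L_2(t) = t(t - 2) / 8
Then P(t) = -4·L_0(t) - 2·L_1(t) + 8·L_2(t).
Expanding and collecting terms gives P(t) = t^2 - t - 4.
Check: P(0) = -4. ✓

P(t) = t^2 - t - 4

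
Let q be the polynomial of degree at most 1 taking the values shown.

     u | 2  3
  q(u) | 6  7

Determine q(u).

q(u) = u + 4

Write q(u) = au + b. Substituting each data point gives a linear system:
  2a + b = 6
  3a + b = 7
Solving the system yields a = 1, b = 4.
So q(u) = u + 4.
Check: q(3) = 7. ✓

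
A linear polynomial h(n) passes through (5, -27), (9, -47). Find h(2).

Write h(n) = an + b. Substituting each data point gives a linear system:
  5a + b = -27
  9a + b = -47
Solving the system yields a = -5, b = -2.
So h(n) = -5n - 2.
Then h(2) = -12.

-12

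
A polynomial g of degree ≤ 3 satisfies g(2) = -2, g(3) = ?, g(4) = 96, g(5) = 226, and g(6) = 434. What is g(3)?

26

On equispaced nodes a degree-3 polynomial has vanishing fourth forward difference, so
  g(2) - 4·g(3) + 6·g(4) - 4·g(5) + g(6) = 0.
Substituting the known values and solving for g(3):
  -4·g(3) = -104
  g(3) = 26.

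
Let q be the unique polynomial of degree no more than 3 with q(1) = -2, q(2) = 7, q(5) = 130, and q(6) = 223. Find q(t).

q(t) = t^3 + 2t - 5

Write q(t) = at^3 + bt^2 + ct + d. Substituting each data point gives a linear system:
  a + b + c + d = -2
  8a + 4b + 2c + d = 7
  125a + 25b + 5c + d = 130
  216a + 36b + 6c + d = 223
Solving the system yields a = 1, b = 0, c = 2, d = -5.
So q(t) = t^3 + 2t - 5.
Check: q(5) = 130. ✓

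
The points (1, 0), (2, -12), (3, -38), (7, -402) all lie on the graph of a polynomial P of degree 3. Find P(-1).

6

Using the Lagrange interpolation formula with nodes 1, 2, 3, 7:
  L_0(t) = (t - 2)(t - 3)(t - 7) / -12
  L_1(t) = (t - 1)(t - 3)(t - 7) / 5
  L_2(t) = (t - 1)(t - 2)(t - 7) / -8
  L_3(t) = (t - 1)(t - 2)(t - 3) / 120
Then P(t) = 0·L_0(t) - 12·L_1(t) - 38·L_2(t) - 402·L_3(t).
Expanding and collecting terms gives P(t) = -t³ - t² - 2t + 4.
Evaluating at t = -1: P(-1) = 6.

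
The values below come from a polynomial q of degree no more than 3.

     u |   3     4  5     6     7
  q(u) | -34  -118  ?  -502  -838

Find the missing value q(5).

On equispaced nodes a degree-3 polynomial has vanishing fourth forward difference, so
  q(3) - 4·q(4) + 6·q(5) - 4·q(6) + q(7) = 0.
Substituting the known values and solving for q(5):
  6·q(5) = -1608
  q(5) = -268.

-268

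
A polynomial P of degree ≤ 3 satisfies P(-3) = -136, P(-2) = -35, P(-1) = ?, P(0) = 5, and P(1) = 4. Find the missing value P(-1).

The 4 known points determine the degree-3 polynomial uniquely.
Write P(u) = au^3 + bu^2 + cu + d. Substituting each data point gives a linear system:
  -27a + 9b - 3c + d = -136
  -8a + 4b - 2c + d = -35
  d = 5
  a + b + c + d = 4
Solving the system yields a = 5, b = -2, c = -4, d = 5.
So P(u) = 5u^3 - 2u^2 - 4u + 5.
Then P(-1) = 2.

2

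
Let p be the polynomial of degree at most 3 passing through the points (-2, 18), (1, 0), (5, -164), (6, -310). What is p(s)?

Write p(s) = as^3 + bs^2 + cs + d. Substituting each data point gives a linear system:
  -8a + 4b - 2c + d = 18
  a + b + c + d = 0
  125a + 25b + 5c + d = -164
  216a + 36b + 6c + d = -310
Solving the system yields a = -2, b = 3, c = 3, d = -4.
So p(s) = -2s³ + 3s² + 3s - 4.
Check: p(5) = -164. ✓

p(s) = -2s^3 + 3s^2 + 3s - 4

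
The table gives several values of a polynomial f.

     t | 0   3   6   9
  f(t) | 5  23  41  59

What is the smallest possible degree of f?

Forward differences of the values at t = 0, 3, 6, 9:
  f  : 5  23  41  59
  Δ  : 18  18  18
  Δ^2: 0  0
  Δ^3: 0
The first differences are constant (18) and nonzero, while all higher differences vanish, so the minimal degree is 1.

1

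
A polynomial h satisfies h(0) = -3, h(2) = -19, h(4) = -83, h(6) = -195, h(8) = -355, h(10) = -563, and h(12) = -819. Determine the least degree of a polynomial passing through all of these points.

2

Forward differences of the values at x = 0, 2, 4, 6, 8, 10, 12:
  h  : -3  -19  -83  -195  -355  -563  -819
  Δ  : -16  -64  -112  -160  -208  -256
  Δ^2: -48  -48  -48  -48  -48
  Δ^3: 0  0  0  0
  Δ^4: 0  0  0
  Δ^5: 0  0
  Δ^6: 0
The second differences are constant (-48) and nonzero, while all higher differences vanish, so the minimal degree is 2.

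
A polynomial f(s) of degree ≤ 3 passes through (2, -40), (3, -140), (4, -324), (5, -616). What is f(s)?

Write f(s) = as^3 + bs^2 + cs + d. Substituting each data point gives a linear system:
  8a + 4b + 2c + d = -40
  27a + 9b + 3c + d = -140
  64a + 16b + 4c + d = -324
  125a + 25b + 5c + d = -616
Solving the system yields a = -4, b = -6, c = 6, d = 4.
So f(s) = -4s^3 - 6s^2 + 6s + 4.
Check: f(3) = -140. ✓

f(s) = -4s^3 - 6s^2 + 6s + 4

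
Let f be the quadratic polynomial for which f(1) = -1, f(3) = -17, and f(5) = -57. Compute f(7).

-121

Write f(x) = ax^2 + bx + c. Substituting each data point gives a linear system:
  a + b + c = -1
  9a + 3b + c = -17
  25a + 5b + c = -57
Solving the system yields a = -3, b = 4, c = -2.
So f(x) = -3x^2 + 4x - 2.
Then f(7) = -121.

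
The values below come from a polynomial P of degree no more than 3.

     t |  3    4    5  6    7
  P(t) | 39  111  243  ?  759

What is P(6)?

453

On equispaced nodes a degree-3 polynomial has vanishing fourth forward difference, so
  P(3) - 4·P(4) + 6·P(5) - 4·P(6) + P(7) = 0.
Substituting the known values and solving for P(6):
  -4·P(6) = -1812
  P(6) = 453.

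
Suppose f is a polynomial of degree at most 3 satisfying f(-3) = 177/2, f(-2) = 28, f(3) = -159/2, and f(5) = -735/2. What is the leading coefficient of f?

-3

Write f(t) = at^3 + bt^2 + ct + d. Substituting each data point gives a linear system:
  -27a + 9b - 3c + d = 177/2
  -8a + 4b - 2c + d = 28
  27a + 9b + 3c + d = -159/2
  125a + 25b + 5c + d = -735/2
Solving the system yields a = -3, b = 1/2, c = -1, d = 0.
So f(t) = -3t^3 + (1/2)t^2 - t.
The leading coefficient is -3.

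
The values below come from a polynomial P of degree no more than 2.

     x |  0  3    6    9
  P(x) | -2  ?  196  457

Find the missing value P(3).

43

On equispaced nodes a degree-2 polynomial has vanishing third forward difference, so
  - P(0) + 3·P(3) - 3·P(6) + P(9) = 0.
Substituting the known values and solving for P(3):
  3·P(3) = 129
  P(3) = 43.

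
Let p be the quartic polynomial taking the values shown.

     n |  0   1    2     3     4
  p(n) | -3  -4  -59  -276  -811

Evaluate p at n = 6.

-3699

Forward differences of the values at n = 0, 1, 2, 3, 4:
  p  : -3  -4  -59  -276  -811
  Δ  : -1  -55  -217  -535
  Δ^2: -54  -162  -318
  Δ^3: -108  -156
  Δ^4: -48
The fourth differences are constant, confirming degree 4.
Interpolating (Newton forward form) and evaluating at n = 6 gives p(6) = -3699.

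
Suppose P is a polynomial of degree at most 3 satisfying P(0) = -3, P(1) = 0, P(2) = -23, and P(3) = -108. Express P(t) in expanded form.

Using the Lagrange interpolation formula with nodes 0, 1, 2, 3:
  L_0(t) = (t - 1)(t - 2)(t - 3) / -6
  L_1(t) = t(t - 2)(t - 3) / 2
  L_2(t) = t(t - 1)(t - 3) / -2
  L_3(t) = t(t - 1)(t - 2) / 6
Then P(t) = -3·L_0(t) + 0·L_1(t) - 23·L_2(t) - 108·L_3(t).
Expanding and collecting terms gives P(t) = -6t^3 + 5t^2 + 4t - 3.
Check: P(2) = -23. ✓

P(t) = -6t^3 + 5t^2 + 4t - 3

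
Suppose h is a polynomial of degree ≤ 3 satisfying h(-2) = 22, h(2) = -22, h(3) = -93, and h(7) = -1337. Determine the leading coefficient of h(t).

-4

Write h(t) = at^3 + bt^2 + ct + d. Substituting each data point gives a linear system:
  -8a + 4b - 2c + d = 22
  8a + 4b + 2c + d = -22
  27a + 9b + 3c + d = -93
  343a + 49b + 7c + d = -1337
Solving the system yields a = -4, b = 0, c = 5, d = 0.
So h(t) = -4t^3 + 5t.
The leading coefficient is -4.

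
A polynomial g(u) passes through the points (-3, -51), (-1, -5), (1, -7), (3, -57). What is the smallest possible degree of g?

2

Forward differences of the values at u = -3, -1, 1, 3:
  g  : -51  -5  -7  -57
  Δ  : 46  -2  -50
  Δ^2: -48  -48
  Δ^3: 0
The second differences are constant (-48) and nonzero, while all higher differences vanish, so the minimal degree is 2.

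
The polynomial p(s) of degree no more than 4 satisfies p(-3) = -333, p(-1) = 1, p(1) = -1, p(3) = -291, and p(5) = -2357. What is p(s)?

Using the Lagrange interpolation formula with nodes -3, -1, 1, 3, 5:
  L_0(s) = (s + 1)(s - 1)(s - 3)(s - 5) / 384
  L_1(s) = (s + 3)(s - 1)(s - 3)(s - 5) / -96
  L_2(s) = (s + 3)(s + 1)(s - 3)(s - 5) / 64
  L_3(s) = (s + 3)(s + 1)(s - 1)(s - 5) / -96
  L_4(s) = (s + 3)(s + 1)(s - 1)(s - 3) / 384
Then p(s) = -333·L_0(s) + 1·L_1(s) - 1·L_2(s) - 291·L_3(s) - 2357·L_4(s).
Expanding and collecting terms gives p(s) = -4s^4 + s^3 + s^2 - 2s + 3.
Check: p(-3) = -333. ✓

p(s) = -4s^4 + s^3 + s^2 - 2s + 3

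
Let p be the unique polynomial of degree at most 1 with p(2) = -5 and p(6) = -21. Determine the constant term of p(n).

3

Write p(n) = an + b. Substituting each data point gives a linear system:
  2a + b = -5
  6a + b = -21
Solving the system yields a = -4, b = 3.
So p(n) = -4n + 3.
The constant term is 3.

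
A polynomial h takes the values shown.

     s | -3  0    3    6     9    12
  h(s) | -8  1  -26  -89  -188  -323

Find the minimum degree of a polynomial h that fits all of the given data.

2

Forward differences of the values at s = -3, 0, 3, 6, 9, 12:
  h  : -8  1  -26  -89  -188  -323
  Δ  : 9  -27  -63  -99  -135
  Δ^2: -36  -36  -36  -36
  Δ^3: 0  0  0
  Δ^4: 0  0
  Δ^5: 0
The second differences are constant (-36) and nonzero, while all higher differences vanish, so the minimal degree is 2.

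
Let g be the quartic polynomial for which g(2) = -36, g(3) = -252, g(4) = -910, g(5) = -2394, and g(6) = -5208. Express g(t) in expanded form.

Write g(t) = at^4 + bt^3 + ct^2 + dt + e. Substituting each data point gives a linear system:
  16a + 8b + 4c + 2d + e = -36
  81a + 27b + 9c + 3d + e = -252
  256a + 64b + 16c + 4d + e = -910
  625a + 125b + 25c + 5d + e = -2394
  1296a + 216b + 36c + 6d + e = -5208
Solving the system yields a = -5, b = 6, c = 0, d = -5, e = 6.
So g(t) = -5t^4 + 6t^3 - 5t + 6.
Check: g(5) = -2394. ✓

g(t) = -5t^4 + 6t^3 - 5t + 6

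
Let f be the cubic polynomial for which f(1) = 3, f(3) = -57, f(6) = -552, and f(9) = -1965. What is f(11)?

Write f(s) = as^3 + bs^2 + cs + d. Substituting each data point gives a linear system:
  a + b + c + d = 3
  27a + 9b + 3c + d = -57
  216a + 36b + 6c + d = -552
  729a + 81b + 9c + d = -1965
Solving the system yields a = -3, b = 3, c = -3, d = 6.
So f(s) = -3s³ + 3s² - 3s + 6.
Then f(11) = -3657.

-3657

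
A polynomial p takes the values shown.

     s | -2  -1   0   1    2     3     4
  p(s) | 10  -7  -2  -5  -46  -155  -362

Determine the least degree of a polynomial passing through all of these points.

3

Forward differences of the values at s = -2, -1, 0, 1, 2, 3, 4:
  p  : 10  -7  -2  -5  -46  -155  -362
  Δ  : -17  5  -3  -41  -109  -207
  Δ^2: 22  -8  -38  -68  -98
  Δ^3: -30  -30  -30  -30
  Δ^4: 0  0  0
  Δ^5: 0  0
  Δ^6: 0
The third differences are constant (-30) and nonzero, while all higher differences vanish, so the minimal degree is 3.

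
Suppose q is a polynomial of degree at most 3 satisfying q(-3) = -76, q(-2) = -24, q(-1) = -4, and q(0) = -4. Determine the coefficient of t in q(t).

-6

Write q(t) = at^3 + bt^2 + ct + d. Substituting each data point gives a linear system:
  -27a + 9b - 3c + d = -76
  -8a + 4b - 2c + d = -24
  -a + b - c + d = -4
  d = -4
Solving the system yields a = 2, b = -4, c = -6, d = -4.
So q(t) = 2t^3 - 4t^2 - 6t - 4.
The coefficient of t is -6.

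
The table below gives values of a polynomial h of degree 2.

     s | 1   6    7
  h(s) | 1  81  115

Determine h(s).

Write h(s) = as^2 + bs + c. Substituting each data point gives a linear system:
  a + b + c = 1
  36a + 6b + c = 81
  49a + 7b + c = 115
Solving the system yields a = 3, b = -5, c = 3.
So h(s) = 3s² - 5s + 3.
Check: h(6) = 81. ✓

h(s) = 3s^2 - 5s + 3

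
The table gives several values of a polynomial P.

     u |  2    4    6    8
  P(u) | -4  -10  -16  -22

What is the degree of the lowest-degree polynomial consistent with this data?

1

Forward differences of the values at u = 2, 4, 6, 8:
  P  : -4  -10  -16  -22
  Δ  : -6  -6  -6
  Δ^2: 0  0
  Δ^3: 0
The first differences are constant (-6) and nonzero, while all higher differences vanish, so the minimal degree is 1.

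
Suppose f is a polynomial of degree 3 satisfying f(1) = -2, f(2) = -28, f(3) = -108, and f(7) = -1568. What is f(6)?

Write f(u) = au^3 + bu^2 + cu + d. Substituting each data point gives a linear system:
  a + b + c + d = -2
  8a + 4b + 2c + d = -28
  27a + 9b + 3c + d = -108
  343a + 49b + 7c + d = -1568
Solving the system yields a = -5, b = 3, c = 0, d = 0.
So f(u) = -5u^3 + 3u^2.
Then f(6) = -972.

-972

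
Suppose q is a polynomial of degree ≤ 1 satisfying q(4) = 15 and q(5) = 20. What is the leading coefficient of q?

5

Write q(n) = an + b. Substituting each data point gives a linear system:
  4a + b = 15
  5a + b = 20
Solving the system yields a = 5, b = -5.
So q(n) = 5n - 5.
The leading coefficient is 5.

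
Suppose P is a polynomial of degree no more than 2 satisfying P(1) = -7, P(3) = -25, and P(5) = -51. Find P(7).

-85

Write P(x) = ax^2 + bx + c. Substituting each data point gives a linear system:
  a + b + c = -7
  9a + 3b + c = -25
  25a + 5b + c = -51
Solving the system yields a = -1, b = -5, c = -1.
So P(x) = -x^2 - 5x - 1.
Then P(7) = -85.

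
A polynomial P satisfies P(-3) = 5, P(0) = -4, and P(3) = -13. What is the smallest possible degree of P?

1

Forward differences of the values at s = -3, 0, 3:
  P  : 5  -4  -13
  Δ  : -9  -9
  Δ^2: 0
The first differences are constant (-9) and nonzero, while all higher differences vanish, so the minimal degree is 1.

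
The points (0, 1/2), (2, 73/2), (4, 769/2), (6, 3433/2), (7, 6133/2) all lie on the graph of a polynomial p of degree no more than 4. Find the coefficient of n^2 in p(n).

-1

Write p(n) = an^4 + bn^3 + cn^2 + dn + e. Substituting each data point gives a linear system:
  e = 1/2
  16a + 8b + 4c + 2d + e = 73/2
  256a + 64b + 16c + 4d + e = 769/2
  1296a + 216b + 36c + 6d + e = 3433/2
  2401a + 343b + 49c + 7d + e = 6133/2
Solving the system yields a = 1, b = 2, c = -1, d = 4, e = 1/2.
So p(n) = n^4 + 2n^3 - n^2 + 4n + 1/2.
The coefficient of n^2 is -1.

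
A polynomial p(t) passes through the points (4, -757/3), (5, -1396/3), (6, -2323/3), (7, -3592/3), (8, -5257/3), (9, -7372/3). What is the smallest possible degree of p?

3

Forward differences of the values at t = 4, 5, 6, 7, 8, 9:
  p  : -757/3  -1396/3  -2323/3  -3592/3  -5257/3  -7372/3
  Δ  : -213  -309  -423  -555  -705
  Δ^2: -96  -114  -132  -150
  Δ^3: -18  -18  -18
  Δ^4: 0  0
  Δ^5: 0
The third differences are constant (-18) and nonzero, while all higher differences vanish, so the minimal degree is 3.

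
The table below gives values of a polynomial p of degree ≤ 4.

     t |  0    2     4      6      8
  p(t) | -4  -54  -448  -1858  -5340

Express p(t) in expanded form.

Using the Lagrange interpolation formula with nodes 0, 2, 4, 6, 8:
  L_0(t) = (t - 2)(t - 4)(t - 6)(t - 8) / 384
  L_1(t) = t(t - 4)(t - 6)(t - 8) / -96
  L_2(t) = t(t - 2)(t - 6)(t - 8) / 64
  L_3(t) = t(t - 2)(t - 4)(t - 8) / -96
  L_4(t) = t(t - 2)(t - 4)(t - 6) / 384
Then p(t) = -4·L_0(t) - 54·L_1(t) - 448·L_2(t) - 1858·L_3(t) - 5340·L_4(t).
Expanding and collecting terms gives p(t) = -t⁴ - 2t³ - 3t² - 3t - 4.
Check: p(4) = -448. ✓

p(t) = -t^4 - 2t^3 - 3t^2 - 3t - 4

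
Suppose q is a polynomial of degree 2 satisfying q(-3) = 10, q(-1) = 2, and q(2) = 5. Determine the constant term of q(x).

1

Write q(x) = ax^2 + bx + c. Substituting each data point gives a linear system:
  9a - 3b + c = 10
  a - b + c = 2
  4a + 2b + c = 5
Solving the system yields a = 1, b = 0, c = 1.
So q(x) = x² + 1.
The constant term is 1.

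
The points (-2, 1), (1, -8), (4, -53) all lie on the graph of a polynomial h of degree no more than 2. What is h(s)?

Write h(s) = as^2 + bs + c. Substituting each data point gives a linear system:
  4a - 2b + c = 1
  a + b + c = -8
  16a + 4b + c = -53
Solving the system yields a = -2, b = -5, c = -1.
So h(s) = -2s^2 - 5s - 1.
Check: h(4) = -53. ✓

h(s) = -2s^2 - 5s - 1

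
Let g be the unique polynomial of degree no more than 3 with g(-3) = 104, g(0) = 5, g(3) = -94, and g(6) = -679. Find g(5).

-400

Forward differences of the values at u = -3, 0, 3, 6:
  g  : 104  5  -94  -679
  Δ  : -99  -99  -585
  Δ^2: 0  -486
  Δ^3: -486
The third differences are constant, confirming degree 3.
Interpolating (Newton forward form) and evaluating at u = 5 gives g(5) = -400.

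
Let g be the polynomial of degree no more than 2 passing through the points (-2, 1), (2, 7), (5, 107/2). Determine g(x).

Using the Lagrange interpolation formula with nodes -2, 2, 5:
  L_0(x) = (x - 2)(x - 5) / 28
  L_1(x) = (x + 2)(x - 5) / -12
  L_2(x) = (x + 2)(x - 2) / 21
Then g(x) = 1·L_0(x) + 7·L_1(x) + 107/2·L_2(x).
Expanding and collecting terms gives g(x) = 2x^2 + (3/2)x - 4.
Check: g(-2) = 1. ✓

g(x) = 2x^2 + (3/2)x - 4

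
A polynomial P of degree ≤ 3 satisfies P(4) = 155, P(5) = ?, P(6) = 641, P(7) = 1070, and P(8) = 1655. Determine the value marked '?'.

344

On equispaced nodes a degree-3 polynomial has vanishing fourth forward difference, so
  P(4) - 4·P(5) + 6·P(6) - 4·P(7) + P(8) = 0.
Substituting the known values and solving for P(5):
  -4·P(5) = -1376
  P(5) = 344.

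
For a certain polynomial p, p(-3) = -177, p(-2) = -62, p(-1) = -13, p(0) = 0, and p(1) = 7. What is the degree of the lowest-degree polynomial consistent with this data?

Forward differences of the values at t = -3, -2, -1, 0, 1:
  p  : -177  -62  -13  0  7
  Δ  : 115  49  13  7
  Δ^2: -66  -36  -6
  Δ^3: 30  30
  Δ^4: 0
The third differences are constant (30) and nonzero, while all higher differences vanish, so the minimal degree is 3.

3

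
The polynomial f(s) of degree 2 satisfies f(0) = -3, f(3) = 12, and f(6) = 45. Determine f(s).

f(s) = s^2 + 2s - 3

Write f(s) = as^2 + bs + c. Substituting each data point gives a linear system:
  c = -3
  9a + 3b + c = 12
  36a + 6b + c = 45
Solving the system yields a = 1, b = 2, c = -3.
So f(s) = s² + 2s - 3.
Check: f(6) = 45. ✓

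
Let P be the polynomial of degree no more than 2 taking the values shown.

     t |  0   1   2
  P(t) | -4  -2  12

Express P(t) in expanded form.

Using the Lagrange interpolation formula with nodes 0, 1, 2:
  L_0(t) = (t - 1)(t - 2) / 2
  L_1(t) = t(t - 2) / -1
  L_2(t) = t(t - 1) / 2
Then P(t) = -4·L_0(t) - 2·L_1(t) + 12·L_2(t).
Expanding and collecting terms gives P(t) = 6t² - 4t - 4.
Check: P(0) = -4. ✓

P(t) = 6t^2 - 4t - 4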